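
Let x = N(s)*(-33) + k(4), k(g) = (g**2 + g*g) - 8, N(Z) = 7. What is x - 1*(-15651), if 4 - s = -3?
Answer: 15444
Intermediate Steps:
s = 7 (s = 4 - 1*(-3) = 4 + 3 = 7)
k(g) = -8 + 2*g**2 (k(g) = (g**2 + g**2) - 8 = 2*g**2 - 8 = -8 + 2*g**2)
x = -207 (x = 7*(-33) + (-8 + 2*4**2) = -231 + (-8 + 2*16) = -231 + (-8 + 32) = -231 + 24 = -207)
x - 1*(-15651) = -207 - 1*(-15651) = -207 + 15651 = 15444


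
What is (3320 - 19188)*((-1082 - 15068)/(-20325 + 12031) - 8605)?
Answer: 566120414480/4147 ≈ 1.3651e+8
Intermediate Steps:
(3320 - 19188)*((-1082 - 15068)/(-20325 + 12031) - 8605) = -15868*(-16150/(-8294) - 8605) = -15868*(-16150*(-1/8294) - 8605) = -15868*(8075/4147 - 8605) = -15868*(-35676860/4147) = 566120414480/4147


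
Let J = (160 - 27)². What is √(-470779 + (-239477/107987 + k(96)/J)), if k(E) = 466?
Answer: 4*I*√6069394337010934831/14362271 ≈ 686.13*I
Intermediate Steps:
J = 17689 (J = 133² = 17689)
√(-470779 + (-239477/107987 + k(96)/J)) = √(-470779 + (-239477/107987 + 466/17689)) = √(-470779 - 4185786711/1910182043) = √(-899277777808208/1910182043) = 4*I*√6069394337010934831/14362271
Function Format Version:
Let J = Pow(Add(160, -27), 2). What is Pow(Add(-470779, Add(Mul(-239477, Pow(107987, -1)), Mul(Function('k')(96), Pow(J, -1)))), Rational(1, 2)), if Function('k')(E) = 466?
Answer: Mul(Rational(4, 14362271), I, Pow(6069394337010934831, Rational(1, 2))) ≈ Mul(686.13, I)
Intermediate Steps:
J = 17689 (J = Pow(133, 2) = 17689)
Pow(Add(-470779, Add(Mul(-239477, Pow(107987, -1)), Mul(Function('k')(96), Pow(J, -1)))), Rational(1, 2)) = Pow(Add(-470779, Add(Mul(-239477, Pow(107987, -1)), Mul(466, Pow(17689, -1)))), Rational(1, 2)) = Pow(Add(-470779, Add(Mul(-239477, Rational(1, 107987)), Mul(466, Rational(1, 17689)))), Rational(1, 2)) = Pow(Add(-470779, Add(Rational(-239477, 107987), Rational(466, 17689))), Rational(1, 2)) = Pow(Add(-470779, Rational(-4185786711, 1910182043)), Rational(1, 2)) = Pow(Rational(-899277777808208, 1910182043), Rational(1, 2)) = Mul(Rational(4, 14362271), I, Pow(6069394337010934831, Rational(1, 2)))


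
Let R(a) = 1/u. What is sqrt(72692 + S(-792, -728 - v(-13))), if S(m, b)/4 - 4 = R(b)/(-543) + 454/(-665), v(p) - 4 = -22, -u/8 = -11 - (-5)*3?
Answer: sqrt(151680174791669790)/1444380 ≈ 269.64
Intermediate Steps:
u = -32 (u = -8*(-11 - (-5)*3) = -8*(-11 - 1*(-15)) = -8*(-11 + 15) = -8*4 = -32)
v(p) = -18 (v(p) = 4 - 22 = -18)
R(a) = -1/32 (R(a) = 1/(-32) = -1/32)
S(m, b) = 38332121/2888760 (S(m, b) = 16 + 4*(-1/32/(-543) + 454/(-665)) = 16 + 4*(-1/32*(-1/543) + 454*(-1/665)) = 16 + 4*(1/17376 - 454/665) = 16 + 4*(-7888039/11555040) = 16 - 7888039/2888760 = 38332121/2888760)
sqrt(72692 + S(-792, -728 - v(-13))) = sqrt(72692 + 38332121/2888760) = sqrt(210028074041/2888760) = sqrt(151680174791669790)/1444380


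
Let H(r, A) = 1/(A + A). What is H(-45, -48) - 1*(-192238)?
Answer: 18454847/96 ≈ 1.9224e+5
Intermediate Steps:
H(r, A) = 1/(2*A)
H(-45, -48) - 1*(-192238) = (1/2)/(-48) - 1*(-192238) = (1/2)*(-1/48) + 192238 = -1/96 + 192238 = 18454847/96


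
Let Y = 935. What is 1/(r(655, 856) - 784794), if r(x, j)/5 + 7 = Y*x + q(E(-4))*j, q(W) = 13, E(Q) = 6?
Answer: 1/2332936 ≈ 4.2864e-7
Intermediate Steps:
r(x, j) = -35 + 65*j + 4675*x (r(x, j) = -35 + 5*(935*x + 13*j) = -35 + 5*(13*j + 935*x) = -35 + (65*j + 4675*x) = -35 + 65*j + 4675*x)
1/(r(655, 856) - 784794) = 1/((-35 + 65*856 + 4675*655) - 784794) = 1/((-35 + 55640 + 3062125) - 784794) = 1/(3117730 - 784794) = 1/2332936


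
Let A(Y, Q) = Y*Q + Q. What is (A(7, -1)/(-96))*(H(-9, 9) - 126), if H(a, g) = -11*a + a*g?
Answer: -9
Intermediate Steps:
A(Y, Q) = Q + Q*Y (A(Y, Q) = Q*Y + Q = Q + Q*Y)
(A(7, -1)/(-96))*(H(-9, 9) - 126) = (-(1 + 7)/(-96))*(-9*(-11 + 9) - 126) = (-1*8*(-1/96))*(-9*(-2) - 126) = (-8*(-1/96))*(18 - 126) = (1/12)*(-108) = -9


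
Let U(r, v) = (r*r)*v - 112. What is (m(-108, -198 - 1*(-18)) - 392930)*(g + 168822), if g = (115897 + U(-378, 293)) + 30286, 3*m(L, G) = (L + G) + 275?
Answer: -49721798553715/3 ≈ -1.6574e+13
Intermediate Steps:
U(r, v) = -112 + v*r² (U(r, v) = r²*v - 112 = v*r² - 112 = -112 + v*r²)
m(L, G) = 275/3 + G/3 + L/3 (m(L, G) = ((L + G) + 275)/3 = ((G + L) + 275)/3 = (275 + G + L)/3 = 275/3 + G/3 + L/3)
g = 42011083 (g = (115897 + (-112 + 293*(-378)²)) + 30286 = (115897 + (-112 + 293*142884)) + 30286 = (115897 + (-112 + 41865012)) + 30286 = (115897 + 41864900) + 30286 = 41980797 + 30286 = 42011083)
(m(-108, -198 - 1*(-18)) - 392930)*(g + 168822) = ((275/3 + (-198 - 1*(-18))/3 + (⅓)*(-108)) - 392930)*(42011083 + 168822) = ((275/3 + (-198 + 18)/3 - 36) - 392930)*42179905 = ((275/3 + (⅓)*(-180) - 36) - 392930)*42179905 = ((275/3 - 60 - 36) - 392930)*42179905 = (-13/3 - 392930)*42179905 = -1178803/3*42179905 = -49721798553715/3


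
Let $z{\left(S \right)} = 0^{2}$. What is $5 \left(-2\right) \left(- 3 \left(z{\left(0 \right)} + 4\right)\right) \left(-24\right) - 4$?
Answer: $-2884$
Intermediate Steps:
$z{\left(S \right)} = 0$
$5 \left(-2\right) \left(- 3 \left(z{\left(0 \right)} + 4\right)\right) \left(-24\right) - 4 = 5 \left(-2\right) \left(- 3 \left(0 + 4\right)\right) \left(-24\right) - 4 = - 10 \left(\left(-3\right) 4\right) \left(-24\right) - 4 = \left(-10\right) \left(-12\right) \left(-24\right) - 4 = 120 \left(-24\right) - 4 = -2880 - 4 = -2884$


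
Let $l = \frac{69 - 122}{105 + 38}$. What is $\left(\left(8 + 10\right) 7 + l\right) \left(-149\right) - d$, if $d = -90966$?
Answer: $\frac{10331353}{143} \approx 72247.0$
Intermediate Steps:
$l = - \frac{53}{143} \approx -0.37063$
$\left(\left(8 + 10\right) 7 + l\right) \left(-149\right) - d = \left(\left(8 + 10\right) 7 - \frac{53}{143}\right) \left(-149\right) - -90966 = \left(18 \cdot 7 - \frac{53}{143}\right) \left(-149\right) + 90966 = \left(126 - \frac{53}{143}\right) \left(-149\right) + 90966 = \frac{17965}{143} \left(-149\right) + 90966 = - \frac{2676785}{143} + 90966 = \frac{10331353}{143}$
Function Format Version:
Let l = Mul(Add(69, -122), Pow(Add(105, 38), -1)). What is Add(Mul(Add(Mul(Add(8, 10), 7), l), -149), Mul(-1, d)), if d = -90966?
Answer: Rational(10331353, 143) ≈ 72247.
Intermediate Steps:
l = Rational(-53, 143) (l = Mul(-53, Pow(143, -1)) = Mul(-53, Rational(1, 143)) = Rational(-53, 143) ≈ -0.37063)
Add(Mul(Add(Mul(Add(8, 10), 7), l), -149), Mul(-1, d)) = Add(Mul(Add(Mul(Add(8, 10), 7), Rational(-53, 143)), -149), Mul(-1, -90966)) = Add(Mul(Add(Mul(18, 7), Rational(-53, 143)), -149), 90966) = Add(Mul(Add(126, Rational(-53, 143)), -149), 90966) = Add(Mul(Rational(17965, 143), -149), 90966) = Add(Rational(-2676785, 143), 90966) = Rational(10331353, 143)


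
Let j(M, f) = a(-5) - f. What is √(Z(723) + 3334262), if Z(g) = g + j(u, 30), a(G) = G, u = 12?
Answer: 15*√14822 ≈ 1826.2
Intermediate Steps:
j(M, f) = -5 - f
Z(g) = -35 + g (Z(g) = g + (-5 - 1*30) = g + (-5 - 30) = g - 35 = -35 + g)
√(Z(723) + 3334262) = √((-35 + 723) + 3334262) = √(688 + 3334262) = √3334950 = 15*√14822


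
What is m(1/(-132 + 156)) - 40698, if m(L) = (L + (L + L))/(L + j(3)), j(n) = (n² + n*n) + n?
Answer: -20552487/505 ≈ -40698.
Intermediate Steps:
j(n) = n + 2*n² (j(n) = (n² + n²) + n = 2*n² + n = n + 2*n²)
m(L) = 3*L/(21 + L) (m(L) = (L + (L + L))/(L + 3*(1 + 2*3)) = (L + 2*L)/(L + 3*(1 + 6)) = (3*L)/(L + 3*7) = (3*L)/(L + 21) = (3*L)/(21 + L) = 3*L/(21 + L))
m(1/(-132 + 156)) - 40698 = 3/((-132 + 156)*(21 + 1/(-132 + 156))) - 40698 = 3/(24*(21 + 1/24)) - 40698 = 3*(1/24)/(21 + 1/24) - 40698 = 3*(1/24)/(505/24) - 40698 = 3*(1/24)*(24/505) - 40698 = 3/505 - 40698 = -20552487/505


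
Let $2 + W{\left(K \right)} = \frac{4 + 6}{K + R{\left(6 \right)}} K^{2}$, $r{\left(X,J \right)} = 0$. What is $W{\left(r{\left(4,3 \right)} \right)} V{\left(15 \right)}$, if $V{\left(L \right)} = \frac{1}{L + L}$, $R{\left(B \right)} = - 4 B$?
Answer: $- \frac{1}{15} \approx -0.066667$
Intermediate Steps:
$W{\left(K \right)} = -2 + \frac{10 K^{2}}{-24 + K}$ ($W{\left(K \right)} = -2 + \frac{4 + 6}{K - 24} K^{2} = -2 + \frac{10}{K - 24} K^{2} = -2 + \frac{10}{-24 + K} K^{2} = -2 + \frac{10 K^{2}}{-24 + K}$)
$V{\left(L \right)} = \frac{1}{2 L}$
$W{\left(r{\left(4,3 \right)} \right)} V{\left(15 \right)} = \frac{2 \left(24 - 0 + 5 \cdot 0^{2}\right)}{-24 + 0} \frac{1}{2 \cdot 15} = \frac{2 \left(24 + 0 + 5 \cdot 0\right)}{-24} \cdot \frac{1}{2} \cdot \frac{1}{15} = 2 \left(- \frac{1}{24}\right) \left(24 + 0 + 0\right) \frac{1}{30} = 2 \left(- \frac{1}{24}\right) 24 \cdot \frac{1}{30} = \left(-2\right) \frac{1}{30} = - \frac{1}{15}$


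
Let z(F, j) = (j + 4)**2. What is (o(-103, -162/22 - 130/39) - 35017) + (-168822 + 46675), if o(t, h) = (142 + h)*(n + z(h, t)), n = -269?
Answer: 36115744/33 ≈ 1.0944e+6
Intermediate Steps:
z(F, j) = (4 + j)**2
o(t, h) = (-269 + (4 + t)**2)*(142 + h) (o(t, h) = (142 + h)*(-269 + (4 + t)**2) = (-269 + (4 + t)**2)*(142 + h))
(o(-103, -162/22 - 130/39) - 35017) + (-168822 + 46675) = ((-38198 - 269*(-162/22 - 130/39) + 142*(4 - 103)**2 + (-162/22 - 130/39)*(4 - 103)**2) - 35017) + (-168822 + 46675) = ((-38198 - 269*(-162*1/22 - 130*1/39) + 142*(-99)**2 + (-162*1/22 - 130*1/39)*(-99)**2) - 35017) - 122147 = ((-38198 - 269*(-81/11 - 10/3) + 142*9801 + (-81/11 - 10/3)*9801) - 35017) - 122147 = ((-38198 - 269*(-353/33) + 1391742 - 353/33*9801) - 35017) - 122147 = ((-38198 + 94957/33 + 1391742 - 104841) - 35017) - 122147 = (41302156/33 - 35017) - 122147 = 40146595/33 - 122147 = 36115744/33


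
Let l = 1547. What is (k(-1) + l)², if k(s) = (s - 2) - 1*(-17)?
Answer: 2436721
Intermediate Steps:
k(s) = 15 + s (k(s) = (-2 + s) + 17 = 15 + s)
(k(-1) + l)² = ((15 - 1) + 1547)² = (14 + 1547)² = 1561² = 2436721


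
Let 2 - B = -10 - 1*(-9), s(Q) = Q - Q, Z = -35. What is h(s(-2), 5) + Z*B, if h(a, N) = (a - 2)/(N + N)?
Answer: -526/5 ≈ -105.20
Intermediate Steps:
s(Q) = 0
B = 3 (B = 2 - (-10 - 1*(-9)) = 2 - (-10 + 9) = 2 - 1*(-1) = 2 + 1 = 3)
h(a, N) = (-2 + a)/(2*N) (h(a, N) = (-2 + a)/((2*N)) = (-2 + a)*(1/(2*N)) = (-2 + a)/(2*N))
h(s(-2), 5) + Z*B = (1/2)*(-2 + 0)/5 - 35*3 = (1/2)*(1/5)*(-2) - 105 = -1/5 - 105 = -526/5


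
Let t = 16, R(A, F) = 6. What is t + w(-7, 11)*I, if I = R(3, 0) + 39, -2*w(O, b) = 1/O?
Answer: 269/14 ≈ 19.214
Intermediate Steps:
w(O, b) = -1/(2*O)
I = 45 (I = 6 + 39 = 45)
t + w(-7, 11)*I = 16 - ½/(-7)*45 = 16 - ½*(-⅐)*45 = 16 + (1/14)*45 = 16 + 45/14 = 269/14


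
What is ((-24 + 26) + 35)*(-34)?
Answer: -1258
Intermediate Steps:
((-24 + 26) + 35)*(-34) = (2 + 35)*(-34) = 37*(-34) = -1258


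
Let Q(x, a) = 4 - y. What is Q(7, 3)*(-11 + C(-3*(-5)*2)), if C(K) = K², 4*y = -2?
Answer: 8001/2 ≈ 4000.5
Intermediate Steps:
y = -½ (y = (¼)*(-2) = -½ ≈ -0.50000)
Q(x, a) = 9/2 (Q(x, a) = 4 - 1*(-½) = 4 + ½ = 9/2)
Q(7, 3)*(-11 + C(-3*(-5)*2)) = 9*(-11 + (-3*(-5)*2)²)/2 = 9*(-11 + (15*2)²)/2 = 9*(-11 + 30²)/2 = 9*(-11 + 900)/2 = (9/2)*889 = 8001/2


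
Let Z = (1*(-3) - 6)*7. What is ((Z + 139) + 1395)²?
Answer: 2163841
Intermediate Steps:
Z = -63 (Z = (-3 - 6)*7 = -9*7 = -63)
((Z + 139) + 1395)² = ((-63 + 139) + 1395)² = (76 + 1395)² = 1471² = 2163841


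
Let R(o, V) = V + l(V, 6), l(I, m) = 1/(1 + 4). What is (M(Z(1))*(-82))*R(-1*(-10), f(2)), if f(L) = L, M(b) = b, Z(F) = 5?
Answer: -902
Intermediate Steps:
l(I, m) = 1/5
R(o, V) = 1/5 + V (R(o, V) = V + 1/5 = 1/5 + V)
(M(Z(1))*(-82))*R(-1*(-10), f(2)) = (5*(-82))*(1/5 + 2) = -410*11/5 = -902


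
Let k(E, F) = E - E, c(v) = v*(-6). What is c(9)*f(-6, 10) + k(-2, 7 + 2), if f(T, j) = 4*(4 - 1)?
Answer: -648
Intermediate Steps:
c(v) = -6*v
f(T, j) = 12 (f(T, j) = 4*3 = 12)
k(E, F) = 0
c(9)*f(-6, 10) + k(-2, 7 + 2) = -6*9*12 + 0 = -54*12 + 0 = -648 + 0 = -648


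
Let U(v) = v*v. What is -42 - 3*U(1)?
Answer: -45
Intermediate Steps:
U(v) = v²
-42 - 3*U(1) = -42 - 3*1² = -42 - 3*1 = -42 - 3 = -45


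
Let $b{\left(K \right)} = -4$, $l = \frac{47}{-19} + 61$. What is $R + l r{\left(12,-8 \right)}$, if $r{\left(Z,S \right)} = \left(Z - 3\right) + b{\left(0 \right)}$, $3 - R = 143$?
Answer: $\frac{2900}{19} \approx 152.63$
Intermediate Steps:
$R = -140$ ($R = 3 - 143 = -140$)
$l = \frac{1112}{19}$ ($l = 47 \left(- \frac{1}{19}\right) + 61 = - \frac{47}{19} + 61 = \frac{1112}{19} \approx 58.526$)
$r{\left(Z,S \right)} = -7 + Z$ ($r{\left(Z,S \right)} = \left(Z - 3\right) - 4 = \left(-3 + Z\right) - 4 = -7 + Z$)
$R + l r{\left(12,-8 \right)} = -140 + \frac{1112 \left(-7 + 12\right)}{19} = -140 + \frac{1112}{19} \cdot 5 = -140 + \frac{5560}{19} = \frac{2900}{19}$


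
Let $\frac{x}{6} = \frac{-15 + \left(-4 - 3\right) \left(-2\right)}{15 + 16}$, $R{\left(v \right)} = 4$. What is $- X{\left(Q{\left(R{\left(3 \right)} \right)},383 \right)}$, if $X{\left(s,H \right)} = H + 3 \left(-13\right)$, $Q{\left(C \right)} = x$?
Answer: $-344$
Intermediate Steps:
$x = - \frac{6}{31}$ ($x = 6 \frac{-15 + \left(-4 - 3\right) \left(-2\right)}{15 + 16} = 6 \frac{-15 + \left(-4 - 3\right) \left(-2\right)}{31} = 6 \left(-15 - -14\right) \frac{1}{31} = 6 \left(-15 + 14\right) \frac{1}{31} = 6 \left(\left(-1\right) \frac{1}{31}\right) = 6 \left(- \frac{1}{31}\right) = - \frac{6}{31} \approx -0.19355$)
$Q{\left(C \right)} = - \frac{6}{31}$
$X{\left(s,H \right)} = -39 + H$ ($X{\left(s,H \right)} = H - 39 = -39 + H$)
$- X{\left(Q{\left(R{\left(3 \right)} \right)},383 \right)} = - (-39 + 383) = \left(-1\right) 344 = -344$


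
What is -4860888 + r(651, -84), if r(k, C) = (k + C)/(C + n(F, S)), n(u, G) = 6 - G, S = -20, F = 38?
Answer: -281932071/58 ≈ -4.8609e+6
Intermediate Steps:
r(k, C) = (C + k)/(26 + C) (r(k, C) = (k + C)/(C + (6 - 1*(-20))) = (C + k)/(C + (6 + 20)) = (C + k)/(C + 26) = (C + k)/(26 + C))
-4860888 + r(651, -84) = -4860888 + (-84 + 651)/(26 - 84) = -4860888 + 567/(-58) = -4860888 - 1/58*567 = -4860888 - 567/58 = -281932071/58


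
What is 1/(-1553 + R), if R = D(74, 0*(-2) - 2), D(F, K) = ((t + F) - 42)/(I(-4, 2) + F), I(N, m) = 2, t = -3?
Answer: -76/117999 ≈ -0.00064407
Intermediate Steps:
D(F, K) = (-45 + F)/(2 + F) (D(F, K) = ((-3 + F) - 42)/(2 + F) = (-45 + F)/(2 + F))
R = 29/76 (R = (-45 + 74)/(2 + 74) = 29/76 ≈ 0.38158)
1/(-1553 + R) = 1/(-1553 + 29/76) = 1/(-117999/76) = -76/117999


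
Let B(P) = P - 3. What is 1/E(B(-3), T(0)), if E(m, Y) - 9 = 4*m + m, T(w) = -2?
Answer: -1/21 ≈ -0.047619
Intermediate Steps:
B(P) = -3 + P
E(m, Y) = 9 + 5*m (E(m, Y) = 9 + (4*m + m) = 9 + 5*m)
1/E(B(-3), T(0)) = 1/(9 + 5*(-3 - 3)) = 1/(9 + 5*(-6)) = 1/(9 - 30) = 1/(-21) = -1/21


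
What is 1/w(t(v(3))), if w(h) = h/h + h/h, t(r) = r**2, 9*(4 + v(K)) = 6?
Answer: 1/2 ≈ 0.50000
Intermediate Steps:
v(K) = -10/3 (v(K) = -4 + (1/9)*6 = -4 + 2/3 = -10/3)
w(h) = 2 (w(h) = 1 + 1 = 2)
1/w(t(v(3))) = 1/2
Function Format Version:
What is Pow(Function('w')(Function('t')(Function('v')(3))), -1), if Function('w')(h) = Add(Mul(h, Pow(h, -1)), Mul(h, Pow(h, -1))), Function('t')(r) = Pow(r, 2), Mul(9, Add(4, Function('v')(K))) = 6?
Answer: Rational(1, 2) ≈ 0.50000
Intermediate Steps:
Function('v')(K) = Rational(-10, 3) (Function('v')(K) = Add(-4, Mul(Rational(1, 9), 6)) = Add(-4, Rational(2, 3)) = Rational(-10, 3))
Function('w')(h) = 2 (Function('w')(h) = Add(1, 1) = 2)
Pow(Function('w')(Function('t')(Function('v')(3))), -1) = Pow(2, -1) = Rational(1, 2)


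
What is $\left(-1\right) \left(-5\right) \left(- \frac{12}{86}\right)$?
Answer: $- \frac{30}{43} \approx -0.69767$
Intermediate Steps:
$\left(-1\right) \left(-5\right) \left(- \frac{12}{86}\right) = 5 \left(- \frac{12}{86}\right) = 5 \left(\left(-1\right) \frac{6}{43}\right) = 5 \left(- \frac{6}{43}\right) = - \frac{30}{43}$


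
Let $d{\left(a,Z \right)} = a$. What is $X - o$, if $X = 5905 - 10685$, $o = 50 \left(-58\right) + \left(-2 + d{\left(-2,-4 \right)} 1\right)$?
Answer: $-1876$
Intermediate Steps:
$o = -2904$ ($o = 50 \left(-58\right) - 4 = -2900 - 4 = -2904$)
$X = -4780$ ($X = 5905 - 10685 = -4780$)
$X - o = -4780 - -2904 = -4780 + 2904 = -1876$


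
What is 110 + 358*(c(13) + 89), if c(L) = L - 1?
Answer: 36268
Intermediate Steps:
c(L) = -1 + L
110 + 358*(c(13) + 89) = 110 + 358*((-1 + 13) + 89) = 110 + 358*(12 + 89) = 110 + 358*101 = 110 + 36158 = 36268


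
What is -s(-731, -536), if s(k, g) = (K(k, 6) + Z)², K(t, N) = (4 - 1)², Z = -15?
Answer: -36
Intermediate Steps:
K(t, N) = 9 (K(t, N) = 3² = 9)
s(k, g) = 36 (s(k, g) = (9 - 15)² = (-6)² = 36)
-s(-731, -536) = -1*36 = -36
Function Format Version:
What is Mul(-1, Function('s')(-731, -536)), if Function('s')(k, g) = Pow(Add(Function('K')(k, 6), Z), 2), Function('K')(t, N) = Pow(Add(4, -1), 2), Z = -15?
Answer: -36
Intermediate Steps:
Function('K')(t, N) = 9 (Function('K')(t, N) = Pow(3, 2) = 9)
Function('s')(k, g) = 36 (Function('s')(k, g) = Pow(Add(9, -15), 2) = Pow(-6, 2) = 36)
Mul(-1, Function('s')(-731, -536)) = Mul(-1, 36) = -36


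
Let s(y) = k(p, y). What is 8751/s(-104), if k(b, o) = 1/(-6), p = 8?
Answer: -52506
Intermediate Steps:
k(b, o) = -1/6
s(y) = -1/6
8751/s(-104) = 8751/(-1/6) = 8751*(-6) = -52506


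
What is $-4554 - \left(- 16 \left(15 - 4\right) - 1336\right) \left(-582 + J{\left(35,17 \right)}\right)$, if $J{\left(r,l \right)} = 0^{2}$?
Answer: $-884538$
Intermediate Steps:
$J{\left(r,l \right)} = 0$
$-4554 - \left(- 16 \left(15 - 4\right) - 1336\right) \left(-582 + J{\left(35,17 \right)}\right) = -4554 - \left(- 16 \left(15 - 4\right) - 1336\right) \left(-582 + 0\right) = -4554 - \left(\left(-16\right) 11 - 1336\right) \left(-582\right) = -4554 - \left(-176 - 1336\right) \left(-582\right) = -4554 - \left(-1512\right) \left(-582\right) = -4554 - 879984 = -884538$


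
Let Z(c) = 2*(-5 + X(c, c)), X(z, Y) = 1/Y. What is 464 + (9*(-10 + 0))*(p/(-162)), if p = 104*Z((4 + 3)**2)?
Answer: -49136/441 ≈ -111.42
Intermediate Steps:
Z(c) = -10 + 2/c (Z(c) = 2*(-5 + 1/c) = -10 + 2/c)
p = -50752/49 (p = 104*(-10 + 2/((4 + 3)**2)) = 104*(-10 + 2/(7**2)) = 104*(-10 + 2/49) = 104*(-488/49) = -50752/49 ≈ -1035.8)
464 + (9*(-10 + 0))*(p/(-162)) = 464 + (9*(-10 + 0))*(-50752/49/(-162)) = 464 + (9*(-10))*(-50752/49*(-1/162)) = 464 - 90*25376/3969 = 464 - 253760/441 = -49136/441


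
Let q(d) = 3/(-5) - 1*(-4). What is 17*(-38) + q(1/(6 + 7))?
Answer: -3213/5 ≈ -642.60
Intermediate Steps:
q(d) = 17/5 (q(d) = 3*(-⅕) + 4 = -⅗ + 4 = 17/5)
17*(-38) + q(1/(6 + 7)) = 17*(-38) + 17/5 = -646 + 17/5 = -3213/5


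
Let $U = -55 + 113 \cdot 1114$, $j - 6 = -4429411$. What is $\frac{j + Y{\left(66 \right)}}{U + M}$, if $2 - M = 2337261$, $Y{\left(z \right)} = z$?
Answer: $\frac{4429339}{2211432} \approx 2.0029$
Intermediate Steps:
$j = -4429405$ ($j = 6 - 4429411 = -4429405$)
$U = 125827$ ($U = -55 + 125882 = 125827$)
$M = -2337259$ ($M = 2 - 2337261 = -2337259$)
$\frac{j + Y{\left(66 \right)}}{U + M} = \frac{-4429405 + 66}{125827 - 2337259} = - \frac{4429339}{-2211432} = \left(-4429339\right) \left(- \frac{1}{2211432}\right) = \frac{4429339}{2211432}$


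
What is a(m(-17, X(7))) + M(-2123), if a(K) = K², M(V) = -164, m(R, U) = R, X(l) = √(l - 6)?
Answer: 125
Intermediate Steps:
X(l) = √(-6 + l)
a(m(-17, X(7))) + M(-2123) = (-17)² - 164 = 289 - 164 = 125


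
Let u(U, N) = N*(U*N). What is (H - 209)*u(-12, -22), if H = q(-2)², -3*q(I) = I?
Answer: 3633872/3 ≈ 1.2113e+6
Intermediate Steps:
q(I) = -I/3
u(U, N) = U*N² (u(U, N) = N*(N*U) = U*N²)
H = 4/9 (H = (-⅓*(-2))² = (⅔)² = 4/9 ≈ 0.44444)
(H - 209)*u(-12, -22) = (4/9 - 209)*(-12*(-22)²) = -(-7508)*484/3 = -1877/9*(-5808) = 3633872/3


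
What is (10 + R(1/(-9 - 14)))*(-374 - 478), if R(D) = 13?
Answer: -19596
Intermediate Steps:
(10 + R(1/(-9 - 14)))*(-374 - 478) = (10 + 13)*(-374 - 478) = 23*(-852) = -19596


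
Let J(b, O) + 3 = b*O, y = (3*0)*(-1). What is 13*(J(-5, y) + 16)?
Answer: 169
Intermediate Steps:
y = 0 (y = 0*(-1) = 0)
J(b, O) = -3 + O*b (J(b, O) = -3 + b*O = -3 + O*b)
13*(J(-5, y) + 16) = 13*((-3 + 0*(-5)) + 16) = 13*((-3 + 0) + 16) = 13*(-3 + 16) = 13*13 = 169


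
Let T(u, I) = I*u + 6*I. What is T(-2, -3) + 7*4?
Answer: 16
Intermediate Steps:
T(u, I) = 6*I + I*u
T(-2, -3) + 7*4 = -3*(6 - 2) + 7*4 = -3*4 + 28 = -12 + 28 = 16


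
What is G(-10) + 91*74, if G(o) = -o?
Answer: 6744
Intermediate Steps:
G(-10) + 91*74 = -1*(-10) + 91*74 = 10 + 6734 = 6744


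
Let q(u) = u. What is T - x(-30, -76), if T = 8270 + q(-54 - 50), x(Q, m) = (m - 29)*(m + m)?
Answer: -7794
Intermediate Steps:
x(Q, m) = 2*m*(-29 + m) (x(Q, m) = (-29 + m)*(2*m) = 2*m*(-29 + m))
T = 8166 (T = 8270 + (-54 - 50) = 8270 - 104 = 8166)
T - x(-30, -76) = 8166 - 2*(-76)*(-29 - 76) = 8166 - 2*(-76)*(-105) = 8166 - 1*15960 = 8166 - 15960 = -7794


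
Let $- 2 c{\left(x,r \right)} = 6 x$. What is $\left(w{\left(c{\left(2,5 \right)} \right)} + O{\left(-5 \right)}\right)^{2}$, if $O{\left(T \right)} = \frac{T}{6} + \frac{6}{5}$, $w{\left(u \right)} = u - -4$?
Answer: $\frac{2401}{900} \approx 2.6678$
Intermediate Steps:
$c{\left(x,r \right)} = - 3 x$ ($c{\left(x,r \right)} = - \frac{6 x}{2} = - 3 x$)
$w{\left(u \right)} = 4 + u$ ($w{\left(u \right)} = u + 4 = 4 + u$)
$O{\left(T \right)} = \frac{6}{5} + \frac{T}{6}$ ($O{\left(T \right)} = T \frac{1}{6} + 6 \cdot \frac{1}{5} = \frac{T}{6} + \frac{6}{5} = \frac{6}{5} + \frac{T}{6}$)
$\left(w{\left(c{\left(2,5 \right)} \right)} + O{\left(-5 \right)}\right)^{2} = \left(\left(4 - 6\right) + \left(\frac{6}{5} + \frac{1}{6} \left(-5\right)\right)\right)^{2} = \left(\left(4 - 6\right) + \left(\frac{6}{5} - \frac{5}{6}\right)\right)^{2} = \left(-2 + \frac{11}{30}\right)^{2} = \left(- \frac{49}{30}\right)^{2} = \frac{2401}{900}$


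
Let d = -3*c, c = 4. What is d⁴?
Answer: 20736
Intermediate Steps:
d = -12 (d = -3*4 = -12)
d⁴ = (-12)⁴ = 20736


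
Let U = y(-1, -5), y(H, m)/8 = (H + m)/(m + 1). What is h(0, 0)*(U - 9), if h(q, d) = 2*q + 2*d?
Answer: 0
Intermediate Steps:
y(H, m) = 8*(H + m)/(1 + m) (y(H, m) = 8*((H + m)/(m + 1)) = 8*((H + m)/(1 + m)) = 8*(H + m)/(1 + m))
U = 12 (U = 8*(-1 - 5)/(1 - 5) = 8*(-6)/(-4) = 8*(-¼)*(-6) = 12)
h(q, d) = 2*d + 2*q
h(0, 0)*(U - 9) = (2*0 + 2*0)*(12 - 9) = (0 + 0)*3 = 0*3 = 0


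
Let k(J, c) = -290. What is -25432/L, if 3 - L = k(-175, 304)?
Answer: -25432/293 ≈ -86.799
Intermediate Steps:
L = 293 (L = 3 - 1*(-290) = 3 + 290 = 293)
-25432/L = -25432/293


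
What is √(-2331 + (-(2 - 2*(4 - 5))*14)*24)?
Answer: 35*I*√3 ≈ 60.622*I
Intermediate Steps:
√(-2331 + (-(2 - 2*(4 - 5))*14)*24) = √(-2331 + (-(2 - 2*(-1))*14)*24) = √(-2331 + (-(2 + 2)*14)*24) = √(-2331 + (-1*4*14)*24) = √(-2331 - 4*14*24) = √(-2331 - 56*24) = √(-2331 - 1344) = √(-3675) = 35*I*√3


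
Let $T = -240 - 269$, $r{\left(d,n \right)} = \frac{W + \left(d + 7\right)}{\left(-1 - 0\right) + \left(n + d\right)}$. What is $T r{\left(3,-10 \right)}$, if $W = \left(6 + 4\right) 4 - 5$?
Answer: $\frac{22905}{8} \approx 2863.1$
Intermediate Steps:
$W = 35$ ($W = 10 \cdot 4 - 5 = 40 - 5 = 35$)
$r{\left(d,n \right)} = \frac{42 + d}{-1 + d + n}$ ($r{\left(d,n \right)} = \frac{35 + \left(d + 7\right)}{\left(-1 - 0\right) + \left(n + d\right)} = \frac{35 + \left(7 + d\right)}{\left(-1 + 0\right) + \left(d + n\right)} = \frac{42 + d}{-1 + \left(d + n\right)} = \frac{42 + d}{-1 + d + n}$)
$T = -509$
$T r{\left(3,-10 \right)} = - 509 \frac{42 + 3}{-1 + 3 - 10} = - 509 \frac{1}{-8} \cdot 45 = - 509 \left(\left(- \frac{1}{8}\right) 45\right) = \left(-509\right) \left(- \frac{45}{8}\right) = \frac{22905}{8}$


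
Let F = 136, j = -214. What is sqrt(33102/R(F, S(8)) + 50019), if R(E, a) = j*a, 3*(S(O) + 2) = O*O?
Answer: sqrt(1926145427766)/6206 ≈ 223.63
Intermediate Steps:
S(O) = -2 + O**2/3 (S(O) = -2 + (O*O)/3 = -2 + O**2/3)
R(E, a) = -214*a
sqrt(33102/R(F, S(8)) + 50019) = sqrt(33102/((-214*(-2 + (1/3)*8**2))) + 50019) = sqrt(33102/((-214*(-2 + (1/3)*64))) + 50019) = sqrt(33102/((-214*(-2 + 64/3))) + 50019) = sqrt(33102/((-214*58/3)) + 50019) = sqrt(33102/(-12412/3) + 50019) = sqrt(33102*(-3/12412) + 50019) = sqrt(-49653/6206 + 50019) = sqrt(310368261/6206) = sqrt(1926145427766)/6206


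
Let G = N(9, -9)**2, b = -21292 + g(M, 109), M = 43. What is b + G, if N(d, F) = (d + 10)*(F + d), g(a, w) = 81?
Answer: -21211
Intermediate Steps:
b = -21211 (b = -21292 + 81 = -21211)
N(d, F) = (10 + d)*(F + d)
G = 0 (G = (9**2 + 10*(-9) + 10*9 - 9*9)**2 = (81 - 90 + 90 - 81)**2 = 0**2 = 0)
b + G = -21211 + 0 = -21211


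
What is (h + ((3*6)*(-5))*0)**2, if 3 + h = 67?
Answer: 4096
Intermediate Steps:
h = 64 (h = -3 + 67 = 64)
(h + ((3*6)*(-5))*0)**2 = (64 + ((3*6)*(-5))*0)**2 = (64 + (18*(-5))*0)**2 = (64 - 90*0)**2 = (64 + 0)**2 = 64**2 = 4096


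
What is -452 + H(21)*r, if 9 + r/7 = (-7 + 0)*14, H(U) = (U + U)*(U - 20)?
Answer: -31910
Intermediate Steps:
H(U) = 2*U*(-20 + U) (H(U) = (2*U)*(-20 + U) = 2*U*(-20 + U))
r = -749 (r = -63 + 7*((-7 + 0)*14) = -63 + 7*(-7*14) = -63 + 7*(-98) = -63 - 686 = -749)
-452 + H(21)*r = -452 + (2*21*(-20 + 21))*(-749) = -452 + (2*21*1)*(-749) = -452 + 42*(-749) = -452 - 31458 = -31910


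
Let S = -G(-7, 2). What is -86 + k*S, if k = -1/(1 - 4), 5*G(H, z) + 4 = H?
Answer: -1279/15 ≈ -85.267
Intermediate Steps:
G(H, z) = -⅘ + H/5
k = ⅓ (k = -1/(-3) = -1*(-⅓) = ⅓ ≈ 0.33333)
S = 11/5 (S = -(-⅘ + (⅕)*(-7)) = -(-⅘ - 7/5) = -1*(-11/5) = 11/5 ≈ 2.2000)
-86 + k*S = -86 + (⅓)*(11/5) = -86 + 11/15 = -1279/15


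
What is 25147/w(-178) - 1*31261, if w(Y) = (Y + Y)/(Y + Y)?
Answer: -6114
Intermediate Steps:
w(Y) = 1 (w(Y) = (2*Y)/((2*Y)) = (2*Y)*(1/(2*Y)) = 1)
25147/w(-178) - 1*31261 = 25147/1 - 1*31261 = 25147*1 - 31261 = 25147 - 31261 = -6114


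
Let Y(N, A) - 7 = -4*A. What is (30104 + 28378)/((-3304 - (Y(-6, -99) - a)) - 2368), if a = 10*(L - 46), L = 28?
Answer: -6498/695 ≈ -9.3496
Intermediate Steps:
Y(N, A) = 7 - 4*A
a = -180 (a = 10*(28 - 46) = 10*(-18) = -180)
(30104 + 28378)/((-3304 - (Y(-6, -99) - a)) - 2368) = (30104 + 28378)/((-3304 - ((7 - 4*(-99)) - 1*(-180))) - 2368) = 58482/((-3304 - ((7 + 396) + 180)) - 2368) = 58482/((-3304 - (403 + 180)) - 2368) = 58482/((-3304 - 1*583) - 2368) = 58482/((-3304 - 583) - 2368) = 58482/(-3887 - 2368) = 58482/(-6255) = 58482*(-1/6255) = -6498/695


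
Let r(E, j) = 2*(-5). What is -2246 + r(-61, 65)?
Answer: -2256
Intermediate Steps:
r(E, j) = -10
-2246 + r(-61, 65) = -2246 - 10 = -2256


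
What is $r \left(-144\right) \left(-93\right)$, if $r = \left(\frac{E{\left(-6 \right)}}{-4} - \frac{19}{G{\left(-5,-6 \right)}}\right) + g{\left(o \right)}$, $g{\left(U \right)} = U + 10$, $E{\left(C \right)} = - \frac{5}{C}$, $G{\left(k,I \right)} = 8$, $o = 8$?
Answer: $206460$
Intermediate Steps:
$g{\left(U \right)} = 10 + U$
$r = \frac{185}{12}$ ($r = \left(\frac{\left(-5\right) \frac{1}{-6}}{-4} - \frac{19}{8}\right) + \left(10 + 8\right) = \left(\left(-5\right) \left(- \frac{1}{6}\right) \left(- \frac{1}{4}\right) - \frac{19}{8}\right) + 18 = \left(\frac{5}{6} \left(- \frac{1}{4}\right) - \frac{19}{8}\right) + 18 = \left(- \frac{5}{24} - \frac{19}{8}\right) + 18 = - \frac{31}{12} + 18 = \frac{185}{12} \approx 15.417$)
$r \left(-144\right) \left(-93\right) = \frac{185}{12} \left(-144\right) \left(-93\right) = \left(-2220\right) \left(-93\right) = 206460$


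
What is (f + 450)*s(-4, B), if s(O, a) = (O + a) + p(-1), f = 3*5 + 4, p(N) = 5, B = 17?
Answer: 8442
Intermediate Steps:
f = 19 (f = 15 + 4 = 19)
s(O, a) = 5 + O + a (s(O, a) = (O + a) + 5 = 5 + O + a)
(f + 450)*s(-4, B) = (19 + 450)*(5 - 4 + 17) = 469*18 = 8442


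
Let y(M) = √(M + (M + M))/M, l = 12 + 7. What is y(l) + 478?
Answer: 478 + √57/19 ≈ 478.40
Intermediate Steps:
l = 19
y(M) = √3/√M (y(M) = √(M + 2*M)/M = √(3*M)/M = (√3*√M)/M = √3/√M)
y(l) + 478 = √3/√19 + 478 = √3*(√19/19) + 478 = √57/19 + 478 = 478 + √57/19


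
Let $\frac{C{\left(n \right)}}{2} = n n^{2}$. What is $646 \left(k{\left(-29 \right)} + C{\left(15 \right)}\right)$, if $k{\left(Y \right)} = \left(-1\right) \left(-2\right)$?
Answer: $4361792$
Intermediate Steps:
$C{\left(n \right)} = 2 n^{3}$ ($C{\left(n \right)} = 2 n n^{2} = 2 n^{3}$)
$k{\left(Y \right)} = 2$
$646 \left(k{\left(-29 \right)} + C{\left(15 \right)}\right) = 646 \left(2 + 2 \cdot 15^{3}\right) = 646 \left(2 + 2 \cdot 3375\right) = 646 \left(2 + 6750\right) = 646 \cdot 6752 = 4361792$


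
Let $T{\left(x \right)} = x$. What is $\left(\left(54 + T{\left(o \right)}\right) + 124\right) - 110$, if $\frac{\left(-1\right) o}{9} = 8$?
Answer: $-4$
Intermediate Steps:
$o = -72$ ($o = \left(-9\right) 8 = -72$)
$\left(\left(54 + T{\left(o \right)}\right) + 124\right) - 110 = \left(\left(54 - 72\right) + 124\right) - 110 = \left(-18 + 124\right) - 110 = 106 - 110 = -4$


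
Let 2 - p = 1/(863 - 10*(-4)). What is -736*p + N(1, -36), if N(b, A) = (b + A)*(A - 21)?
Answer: 473005/903 ≈ 523.82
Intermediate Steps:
N(b, A) = (-21 + A)*(A + b) (N(b, A) = (A + b)*(-21 + A) = (-21 + A)*(A + b))
p = 1805/903 (p = 2 - 1/(863 - 10*(-4)) = 2 - 1/(863 + 40) = 2 - 1/903 = 1805/903 ≈ 1.9989)
-736*p + N(1, -36) = -736*1805/903 + ((-36)**2 - 21*(-36) - 21*1 - 36*1) = -1328480/903 + (1296 + 756 - 21 - 36) = -1328480/903 + 1995 = 473005/903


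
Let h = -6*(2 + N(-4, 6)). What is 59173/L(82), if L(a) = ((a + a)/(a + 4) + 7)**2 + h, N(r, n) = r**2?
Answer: -109410877/53003 ≈ -2064.2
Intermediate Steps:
h = -108 (h = -6*(2 + (-4)**2) = -6*(2 + 16) = -6*18 = -108)
L(a) = -108 + (7 + 2*a/(4 + a))**2 (L(a) = ((a + a)/(a + 4) + 7)**2 - 108 = ((2*a)/(4 + a) + 7)**2 - 108 = (2*a/(4 + a) + 7)**2 - 108 = (7 + 2*a/(4 + a))**2 - 108 = -108 + (7 + 2*a/(4 + a))**2)
59173/L(82) = 59173/(-108 + (28 + 9*82)**2/(4 + 82)**2) = 59173/(-108 + (28 + 738)**2/86**2) = 59173/(-108 + (1/7396)*766**2) = 59173/(-108 + (1/7396)*586756) = 59173/(-108 + 146689/1849) = 59173/(-53003/1849) = 59173*(-1849/53003) = -109410877/53003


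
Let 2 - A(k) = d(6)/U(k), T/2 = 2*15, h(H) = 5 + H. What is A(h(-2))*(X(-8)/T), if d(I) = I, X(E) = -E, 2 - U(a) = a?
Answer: 16/15 ≈ 1.0667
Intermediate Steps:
U(a) = 2 - a
T = 60 (T = 2*(2*15) = 2*30 = 60)
A(k) = 2 - 6/(2 - k)
A(h(-2))*(X(-8)/T) = (2*(1 + (5 - 2))/(-2 + (5 - 2)))*(-1*(-8)/60) = (2*(1 + 3)/(-2 + 3))*(8*(1/60)) = (2*4/1)*(2/15) = (2*1*4)*(2/15) = 8*(2/15) = 16/15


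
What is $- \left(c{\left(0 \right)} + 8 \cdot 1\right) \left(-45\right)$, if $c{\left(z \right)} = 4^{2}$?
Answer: $1080$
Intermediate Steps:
$c{\left(z \right)} = 16$
$- \left(c{\left(0 \right)} + 8 \cdot 1\right) \left(-45\right) = - \left(16 + 8 \cdot 1\right) \left(-45\right) = - \left(16 + 8\right) \left(-45\right) = - 24 \left(-45\right) = \left(-1\right) \left(-1080\right) = 1080$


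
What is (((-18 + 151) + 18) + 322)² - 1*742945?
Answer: -519216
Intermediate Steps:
(((-18 + 151) + 18) + 322)² - 1*742945 = ((133 + 18) + 322)² - 742945 = (151 + 322)² - 742945 = 473² - 742945 = 223729 - 742945 = -519216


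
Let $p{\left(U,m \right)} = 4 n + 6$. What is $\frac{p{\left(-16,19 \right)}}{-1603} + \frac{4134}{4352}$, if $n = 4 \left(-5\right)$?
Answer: $\frac{3474425}{3488128} \approx 0.99607$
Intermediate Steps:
$n = -20$
$p{\left(U,m \right)} = -74$ ($p{\left(U,m \right)} = 4 \left(-20\right) + 6 = -80 + 6 = -74$)
$\frac{p{\left(-16,19 \right)}}{-1603} + \frac{4134}{4352} = - \frac{74}{-1603} + \frac{4134}{4352} = \left(-74\right) \left(- \frac{1}{1603}\right) + 4134 \cdot \frac{1}{4352} = \frac{74}{1603} + \frac{2067}{2176} = \frac{3474425}{3488128}$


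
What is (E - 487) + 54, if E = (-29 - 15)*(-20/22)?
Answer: -393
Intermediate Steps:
E = 40 (E = -(-880)/22 = -44*(-10/11) = 40)
(E - 487) + 54 = (40 - 487) + 54 = -447 + 54 = -393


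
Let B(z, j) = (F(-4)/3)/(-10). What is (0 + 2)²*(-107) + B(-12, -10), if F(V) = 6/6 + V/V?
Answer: -6421/15 ≈ -428.07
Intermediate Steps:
F(V) = 2 (F(V) = 6*(⅙) + 1 = 1 + 1 = 2)
B(z, j) = -1/15 (B(z, j) = (2/3)/(-10) = (2*(⅓))*(-⅒) = (⅔)*(-⅒) = -1/15)
(0 + 2)²*(-107) + B(-12, -10) = (0 + 2)²*(-107) - 1/15 = 2²*(-107) - 1/15 = 4*(-107) - 1/15 = -428 - 1/15 = -6421/15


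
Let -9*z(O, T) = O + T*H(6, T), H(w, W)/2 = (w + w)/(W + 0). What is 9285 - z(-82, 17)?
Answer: 83507/9 ≈ 9278.6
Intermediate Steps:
H(w, W) = 4*w/W (H(w, W) = 2*((w + w)/(W + 0)) = 2*((2*w)/W) = 2*(2*w/W) = 4*w/W)
z(O, T) = -8/3 - O/9 (z(O, T) = -(O + T*(4*6/T))/9 = -(O + T*(24/T))/9 = -(O + 24)/9 = -(24 + O)/9 = -8/3 - O/9)
9285 - z(-82, 17) = 9285 - (-8/3 - ⅑*(-82)) = 9285 - (-8/3 + 82/9) = 9285 - 1*58/9 = 9285 - 58/9 = 83507/9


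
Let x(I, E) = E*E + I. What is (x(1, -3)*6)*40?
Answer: 2400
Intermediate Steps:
x(I, E) = I + E² (x(I, E) = E² + I = I + E²)
(x(1, -3)*6)*40 = ((1 + (-3)²)*6)*40 = ((1 + 9)*6)*40 = (10*6)*40 = 60*40 = 2400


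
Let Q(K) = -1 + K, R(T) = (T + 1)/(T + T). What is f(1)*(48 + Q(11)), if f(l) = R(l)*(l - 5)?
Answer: -232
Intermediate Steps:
R(T) = (1 + T)/(2*T) (R(T) = (1 + T)/((2*T)) = (1 + T)*(1/(2*T)) = (1 + T)/(2*T))
f(l) = (1 + l)*(-5 + l)/(2*l) (f(l) = ((1 + l)/(2*l))*(l - 5) = ((1 + l)/(2*l))*(-5 + l) = (1 + l)*(-5 + l)/(2*l))
f(1)*(48 + Q(11)) = ((½)*(1 + 1)*(-5 + 1)/1)*(48 + (-1 + 11)) = ((½)*1*2*(-4))*(48 + 10) = -4*58 = -232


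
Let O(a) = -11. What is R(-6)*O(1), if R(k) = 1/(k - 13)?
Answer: 11/19 ≈ 0.57895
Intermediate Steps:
R(k) = 1/(-13 + k)
R(-6)*O(1) = -11/(-13 - 6) = -11/(-19) = -1/19*(-11) = 11/19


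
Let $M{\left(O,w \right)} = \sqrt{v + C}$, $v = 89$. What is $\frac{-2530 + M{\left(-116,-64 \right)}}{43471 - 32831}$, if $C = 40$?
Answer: $- \frac{253}{1064} + \frac{\sqrt{129}}{10640} \approx -0.23671$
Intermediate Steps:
$M{\left(O,w \right)} = \sqrt{129}$ ($M{\left(O,w \right)} = \sqrt{89 + 40} = \sqrt{129}$)
$\frac{-2530 + M{\left(-116,-64 \right)}}{43471 - 32831} = \frac{-2530 + \sqrt{129}}{43471 - 32831} = \frac{-2530 + \sqrt{129}}{10640} = \left(-2530 + \sqrt{129}\right) \frac{1}{10640} = - \frac{253}{1064} + \frac{\sqrt{129}}{10640}$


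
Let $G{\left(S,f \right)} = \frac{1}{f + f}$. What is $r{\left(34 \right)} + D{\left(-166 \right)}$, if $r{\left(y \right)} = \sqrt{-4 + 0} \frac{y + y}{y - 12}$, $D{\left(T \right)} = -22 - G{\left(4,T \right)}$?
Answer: $- \frac{7303}{332} + \frac{68 i}{11} \approx -21.997 + 6.1818 i$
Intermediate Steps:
$G{\left(S,f \right)} = \frac{1}{2 f}$
$D{\left(T \right)} = -22 - \frac{1}{2 T}$
$r{\left(y \right)} = \frac{4 i y}{-12 + y}$ ($r{\left(y \right)} = \sqrt{-4} \frac{2 y}{-12 + y} = 2 i \frac{2 y}{-12 + y} = \frac{4 i y}{-12 + y}$)
$r{\left(34 \right)} + D{\left(-166 \right)} = 4 i 34 \frac{1}{-12 + 34} - \left(22 + \frac{1}{2 \left(-166\right)}\right) = 4 i 34 \cdot \frac{1}{22} - \frac{7303}{332} = 4 i 34 \cdot \frac{1}{22} + \left(-22 + \frac{1}{332}\right) = \frac{68 i}{11} - \frac{7303}{332} = - \frac{7303}{332} + \frac{68 i}{11}$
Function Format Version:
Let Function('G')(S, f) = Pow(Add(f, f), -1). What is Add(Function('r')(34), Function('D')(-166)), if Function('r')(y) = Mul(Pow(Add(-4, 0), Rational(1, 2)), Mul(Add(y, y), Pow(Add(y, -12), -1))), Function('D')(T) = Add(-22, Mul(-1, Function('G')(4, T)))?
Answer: Add(Rational(-7303, 332), Mul(Rational(68, 11), I)) ≈ Add(-21.997, Mul(6.1818, I))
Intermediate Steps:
Function('G')(S, f) = Mul(Rational(1, 2), Pow(f, -1)) (Function('G')(S, f) = Pow(Mul(2, f), -1) = Mul(Rational(1, 2), Pow(f, -1)))
Function('D')(T) = Add(-22, Mul(Rational(-1, 2), Pow(T, -1))) (Function('D')(T) = Add(-22, Mul(-1, Mul(Rational(1, 2), Pow(T, -1)))) = Add(-22, Mul(Rational(-1, 2), Pow(T, -1))))
Function('r')(y) = Mul(4, I, y, Pow(Add(-12, y), -1)) (Function('r')(y) = Mul(Pow(-4, Rational(1, 2)), Mul(Mul(2, y), Pow(Add(-12, y), -1))) = Mul(Mul(2, I), Mul(2, y, Pow(Add(-12, y), -1))) = Mul(4, I, y, Pow(Add(-12, y), -1)))
Add(Function('r')(34), Function('D')(-166)) = Add(Mul(4, I, 34, Pow(Add(-12, 34), -1)), Add(-22, Mul(Rational(-1, 2), Pow(-166, -1)))) = Add(Mul(4, I, 34, Pow(22, -1)), Add(-22, Mul(Rational(-1, 2), Rational(-1, 166)))) = Add(Mul(4, I, 34, Rational(1, 22)), Add(-22, Rational(1, 332))) = Add(Mul(Rational(68, 11), I), Rational(-7303, 332)) = Add(Rational(-7303, 332), Mul(Rational(68, 11), I))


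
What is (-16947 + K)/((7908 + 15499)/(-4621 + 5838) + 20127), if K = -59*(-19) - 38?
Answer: -9653244/12258983 ≈ -0.78744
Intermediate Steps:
K = 1083 (K = 1121 - 38 = 1083)
(-16947 + K)/((7908 + 15499)/(-4621 + 5838) + 20127) = (-16947 + 1083)/((7908 + 15499)/(-4621 + 5838) + 20127) = -15864/(23407/1217 + 20127) = -15864/24517966/1217 = -15864*1217/24517966 = -9653244/12258983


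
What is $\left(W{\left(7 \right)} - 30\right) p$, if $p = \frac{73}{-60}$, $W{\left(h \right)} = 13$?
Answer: $\frac{1241}{60} \approx 20.683$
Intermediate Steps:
$p = - \frac{73}{60}$ ($p = 73 \left(- \frac{1}{60}\right) = - \frac{73}{60} \approx -1.2167$)
$\left(W{\left(7 \right)} - 30\right) p = \left(13 - 30\right) \left(- \frac{73}{60}\right) = \left(-17\right) \left(- \frac{73}{60}\right) = \frac{1241}{60}$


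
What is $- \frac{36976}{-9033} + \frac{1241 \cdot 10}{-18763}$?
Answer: $\frac{581681158}{169486179} \approx 3.432$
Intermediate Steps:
$- \frac{36976}{-9033} + \frac{1241 \cdot 10}{-18763} = \left(-36976\right) \left(- \frac{1}{9033}\right) + 12410 \left(- \frac{1}{18763}\right) = \frac{36976}{9033} - \frac{12410}{18763} = \frac{581681158}{169486179}$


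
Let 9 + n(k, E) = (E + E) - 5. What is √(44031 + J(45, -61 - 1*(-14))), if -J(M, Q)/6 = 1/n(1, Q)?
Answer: √1585118/6 ≈ 209.84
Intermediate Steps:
n(k, E) = -14 + 2*E (n(k, E) = -9 + ((E + E) - 5) = -9 + (2*E - 5) = -9 + (-5 + 2*E) = -14 + 2*E)
J(M, Q) = -6/(-14 + 2*Q)
√(44031 + J(45, -61 - 1*(-14))) = √(44031 - 3/(-7 + (-61 - 1*(-14)))) = √(44031 - 3/(-7 + (-61 + 14))) = √(44031 - 3/(-7 - 47)) = √(44031 - 3/(-54)) = √(44031 - 3*(-1/54)) = √(44031 + 1/18) = √(792559/18) = √1585118/6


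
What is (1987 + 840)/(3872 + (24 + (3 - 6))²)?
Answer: 2827/4313 ≈ 0.65546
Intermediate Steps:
(1987 + 840)/(3872 + (24 + (3 - 6))²) = 2827/(3872 + (24 - 3)²) = 2827/(3872 + 21²) = 2827/(3872 + 441) = 2827/4313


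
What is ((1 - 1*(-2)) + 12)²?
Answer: 225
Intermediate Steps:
((1 - 1*(-2)) + 12)² = ((1 + 2) + 12)² = (3 + 12)² = 15² = 225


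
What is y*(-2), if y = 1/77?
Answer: -2/77 ≈ -0.025974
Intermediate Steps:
y = 1/77 ≈ 0.012987
y*(-2) = (1/77)*(-2) = -2/77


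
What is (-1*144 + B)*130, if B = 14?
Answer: -16900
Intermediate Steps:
(-1*144 + B)*130 = (-1*144 + 14)*130 = (-144 + 14)*130 = -130*130 = -16900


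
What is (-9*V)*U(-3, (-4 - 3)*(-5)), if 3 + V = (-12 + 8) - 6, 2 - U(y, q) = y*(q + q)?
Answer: 24804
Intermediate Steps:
U(y, q) = 2 - 2*q*y (U(y, q) = 2 - y*(q + q) = 2 - y*2*q = 2 - 2*q*y)
V = -13 (V = -3 + ((-12 + 8) - 6) = -3 + (-4 - 6) = -3 - 10 = -13)
(-9*V)*U(-3, (-4 - 3)*(-5)) = (-9*(-13))*(2 - 2*(-4 - 3)*(-5)*(-3)) = 117*(2 - 2*(-7*(-5))*(-3)) = 117*(2 - 2*35*(-3)) = 117*(2 + 210) = 117*212 = 24804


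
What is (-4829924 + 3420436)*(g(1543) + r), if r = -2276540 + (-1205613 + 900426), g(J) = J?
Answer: 3636738385792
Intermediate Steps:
r = -2581727 (r = -2276540 - 305187 = -2581727)
(-4829924 + 3420436)*(g(1543) + r) = (-4829924 + 3420436)*(1543 - 2581727) = -1409488*(-2580184) = 3636738385792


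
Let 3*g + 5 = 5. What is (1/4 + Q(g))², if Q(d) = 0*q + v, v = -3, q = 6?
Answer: 121/16 ≈ 7.5625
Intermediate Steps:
g = 0 (g = -5/3 + (⅓)*5 = -5/3 + 5/3 = 0)
Q(d) = -3 (Q(d) = 0*6 - 3 = 0 - 3 = -3)
(1/4 + Q(g))² = (1/4 - 3)² = (¼ - 3)² = (-11/4)² = 121/16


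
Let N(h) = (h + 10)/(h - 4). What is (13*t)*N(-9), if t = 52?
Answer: -52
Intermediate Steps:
N(h) = (10 + h)/(-4 + h)
(13*t)*N(-9) = (13*52)*((10 - 9)/(-4 - 9)) = 676*(1/(-13)) = 676*(-1/13*1) = 676*(-1/13) = -52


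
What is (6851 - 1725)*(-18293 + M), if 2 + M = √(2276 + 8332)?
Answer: -93780170 + 20504*√663 ≈ -9.3252e+7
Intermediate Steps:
M = -2 + 4*√663 (M = -2 + √(2276 + 8332) = -2 + √10608 = -2 + 4*√663 ≈ 101.00)
(6851 - 1725)*(-18293 + M) = (6851 - 1725)*(-18293 + (-2 + 4*√663)) = 5126*(-18295 + 4*√663) = -93780170 + 20504*√663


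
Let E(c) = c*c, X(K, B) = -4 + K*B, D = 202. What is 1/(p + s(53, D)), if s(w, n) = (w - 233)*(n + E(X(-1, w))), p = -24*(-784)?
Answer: -1/602364 ≈ -1.6601e-6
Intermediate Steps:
p = 18816
X(K, B) = -4 + B*K
E(c) = c**2
s(w, n) = (-233 + w)*(n + (-4 - w)**2) (s(w, n) = (w - 233)*(n + (-4 + w*(-1))**2) = (-233 + w)*(n + (-4 - w)**2))
1/(p + s(53, D)) = 1/(18816 + (-3728 + 53**3 - 1848*53 - 233*202 - 225*53**2 + 202*53)) = 1/(18816 + (-3728 + 148877 - 97944 - 47066 - 225*2809 + 10706)) = 1/(18816 + (-3728 + 148877 - 97944 - 47066 - 632025 + 10706)) = 1/(18816 - 621180) = 1/(-602364) = -1/602364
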